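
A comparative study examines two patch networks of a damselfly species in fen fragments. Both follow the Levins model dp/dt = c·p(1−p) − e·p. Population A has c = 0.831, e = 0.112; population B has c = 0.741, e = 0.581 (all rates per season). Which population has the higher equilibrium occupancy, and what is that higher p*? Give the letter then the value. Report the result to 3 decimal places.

A: p*_A = 1 − 0.112/0.831 = 0.8652.
B: p*_B = 1 − 0.581/0.741 = 0.2159.
A is higher at 0.8652.

A, 0.865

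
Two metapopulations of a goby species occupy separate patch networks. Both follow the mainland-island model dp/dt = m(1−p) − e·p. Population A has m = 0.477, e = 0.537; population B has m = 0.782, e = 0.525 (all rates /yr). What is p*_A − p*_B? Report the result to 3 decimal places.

A: p*_A = m/(m+e) = 0.477/1.0140 = 0.4704.
B: p*_B = 0.782/1.3070 = 0.5983.
p*_A − p*_B = 0.4704 − 0.5983 = -0.1279.

-0.128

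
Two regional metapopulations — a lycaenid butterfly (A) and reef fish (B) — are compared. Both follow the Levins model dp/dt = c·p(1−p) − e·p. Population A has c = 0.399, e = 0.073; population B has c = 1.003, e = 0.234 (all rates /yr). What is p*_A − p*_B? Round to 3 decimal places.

0.050

A: p*_A = 1 − 0.073/0.399 = 0.8170.
B: p*_B = 1 − 0.234/1.003 = 0.7667.
p*_A − p*_B = 0.8170 − 0.7667 = 0.0503.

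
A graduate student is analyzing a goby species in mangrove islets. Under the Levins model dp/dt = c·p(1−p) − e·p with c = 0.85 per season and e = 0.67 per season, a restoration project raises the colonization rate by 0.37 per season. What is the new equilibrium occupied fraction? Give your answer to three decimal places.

Before: p* = 1 − 0.67/0.85 = 0.2118.
After the change, c = 1.22, e = 0.67, so p* = 1 − 0.67/1.22 = 0.4508.

0.451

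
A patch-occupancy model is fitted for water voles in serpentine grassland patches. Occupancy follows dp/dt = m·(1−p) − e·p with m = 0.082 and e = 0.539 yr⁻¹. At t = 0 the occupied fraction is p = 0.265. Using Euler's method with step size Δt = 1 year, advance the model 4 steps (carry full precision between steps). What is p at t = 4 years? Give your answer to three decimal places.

Update rule: p ← p + [m·(1−p) − e·p]·Δt with Δt = 1.
step 1: Δp = -0.08257, p = 0.18244
step 2: Δp = -0.03129, p = 0.15114
step 3: Δp = -0.01186, p = 0.13928
step 4: Δp = -0.00449, p = 0.13479

0.135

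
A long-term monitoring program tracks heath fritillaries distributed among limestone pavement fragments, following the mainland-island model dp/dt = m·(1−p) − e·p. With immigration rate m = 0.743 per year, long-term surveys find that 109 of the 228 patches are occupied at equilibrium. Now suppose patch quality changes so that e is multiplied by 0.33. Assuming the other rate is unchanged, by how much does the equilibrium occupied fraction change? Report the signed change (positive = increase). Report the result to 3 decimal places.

0.257

Observed p* = 109/228 = 0.47807.
Balance m(1−p*) = e·p* gives e = m(1−p*)/p* = 0.743×0.52193/0.47807 = 0.81117.
New p* = m/(m+e) = 0.74300/(0.74300+0.26769) = 0.73514.
Δp* = 0.73514 − 0.47807 = +0.25707.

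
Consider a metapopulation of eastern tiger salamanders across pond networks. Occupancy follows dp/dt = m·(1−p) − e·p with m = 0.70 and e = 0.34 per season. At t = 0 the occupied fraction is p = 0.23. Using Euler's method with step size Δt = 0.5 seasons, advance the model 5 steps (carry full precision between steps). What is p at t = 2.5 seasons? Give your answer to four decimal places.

Update rule: p ← p + [m·(1−p) − e·p]·Δt with Δt = 0.5.
p: 0.23000 → 0.46040  (Δp = +0.23040)
p: 0.46040 → 0.57099  (Δp = +0.11059)
p: 0.57099 → 0.62408  (Δp = +0.05308)
p: 0.62408 → 0.64956  (Δp = +0.02548)
p: 0.64956 → 0.66179  (Δp = +0.01223)

0.6618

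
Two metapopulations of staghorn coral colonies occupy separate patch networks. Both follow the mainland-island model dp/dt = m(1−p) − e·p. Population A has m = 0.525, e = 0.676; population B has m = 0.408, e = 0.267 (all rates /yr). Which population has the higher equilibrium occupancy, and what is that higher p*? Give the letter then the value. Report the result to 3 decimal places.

A: p*_A = m/(m+e) = 0.525/1.2010 = 0.4371.
B: p*_B = 0.408/0.6750 = 0.6044.
B is higher at 0.6044.

B, 0.604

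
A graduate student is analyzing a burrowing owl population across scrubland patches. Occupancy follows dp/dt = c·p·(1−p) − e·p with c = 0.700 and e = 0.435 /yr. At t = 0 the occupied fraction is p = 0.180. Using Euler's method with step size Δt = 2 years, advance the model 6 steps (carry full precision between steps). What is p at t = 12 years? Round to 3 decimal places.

Update rule: p ← p + [c·p·(1−p) − e·p]·Δt with Δt = 2.
t = 2: p = 0.18000 + (+0.05004) = 0.23004
t = 4: p = 0.23004 + (+0.04784) = 0.27788
t = 6: p = 0.27788 + (+0.03917) = 0.31705
t = 8: p = 0.31705 + (+0.02731) = 0.34436
t = 10: p = 0.34436 + (+0.01649) = 0.36085
t = 12: p = 0.36085 + (+0.00895) = 0.36980

0.370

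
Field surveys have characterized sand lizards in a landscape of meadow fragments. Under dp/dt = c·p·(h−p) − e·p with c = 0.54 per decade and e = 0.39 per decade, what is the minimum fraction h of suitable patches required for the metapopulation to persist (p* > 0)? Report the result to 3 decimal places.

p* = h − e/c is positive only when h > e/c.
h_min = e/c = 0.39/0.54 = 0.7222.

0.722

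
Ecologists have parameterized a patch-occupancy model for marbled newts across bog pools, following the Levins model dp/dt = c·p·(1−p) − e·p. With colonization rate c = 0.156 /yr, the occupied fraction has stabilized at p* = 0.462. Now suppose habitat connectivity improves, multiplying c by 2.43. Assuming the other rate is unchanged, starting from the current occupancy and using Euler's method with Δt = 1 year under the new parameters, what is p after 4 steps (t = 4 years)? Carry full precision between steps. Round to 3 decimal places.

Balance c(1−p*) = e gives e = 0.156×(1 − 0.46200) = 0.08393.
Starting from p₀ = 0.46200; update p ← p + (dp/dt)·Δt with the new parameters.
t = 1: p = 0.46200 + (+0.05545) = 0.51745
t = 2: p = 0.51745 + (+0.05123) = 0.56867
t = 3: p = 0.56867 + (+0.04525) = 0.61393
t = 4: p = 0.61393 + (+0.03832) = 0.65225

0.652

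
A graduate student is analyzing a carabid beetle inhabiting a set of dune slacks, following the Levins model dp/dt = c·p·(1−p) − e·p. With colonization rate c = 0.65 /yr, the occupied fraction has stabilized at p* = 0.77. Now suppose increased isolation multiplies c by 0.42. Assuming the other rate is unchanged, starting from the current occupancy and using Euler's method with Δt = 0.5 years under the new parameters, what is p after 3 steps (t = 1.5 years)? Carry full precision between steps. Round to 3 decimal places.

Balance c(1−p*) = e gives e = 0.65×(1 − 0.77000) = 0.14950.
Starting from p₀ = 0.77000; update p ← p + (dp/dt)·Δt with the new parameters.
step 1: Δp = -0.03338, p = 0.73662
step 2: Δp = -0.02858, p = 0.70804
step 3: Δp = -0.02471, p = 0.68333

0.683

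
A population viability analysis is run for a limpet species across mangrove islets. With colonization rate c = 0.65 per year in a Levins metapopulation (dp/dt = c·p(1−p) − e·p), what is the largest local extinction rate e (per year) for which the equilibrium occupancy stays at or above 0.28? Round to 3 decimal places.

0.468

1 − e/c ≥ 0.28 ⇒ e ≤ c(1 − 0.28) = 0.65 × 0.7200.
e_max = 0.4680.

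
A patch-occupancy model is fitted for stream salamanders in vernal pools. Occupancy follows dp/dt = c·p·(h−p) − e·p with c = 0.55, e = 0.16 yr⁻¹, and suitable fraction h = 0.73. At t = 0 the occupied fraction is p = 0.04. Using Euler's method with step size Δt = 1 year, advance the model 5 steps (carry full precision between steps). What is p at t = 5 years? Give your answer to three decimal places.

Update rule: p ← p + [c·p·(h−p) − e·p]·Δt with Δt = 1.
t = 1: p = 0.04000 + (+0.00878) = 0.04878
t = 2: p = 0.04878 + (+0.01047) = 0.05925
t = 3: p = 0.05925 + (+0.01238) = 0.07163
t = 4: p = 0.07163 + (+0.01448) = 0.08611
t = 5: p = 0.08611 + (+0.01672) = 0.10282

0.103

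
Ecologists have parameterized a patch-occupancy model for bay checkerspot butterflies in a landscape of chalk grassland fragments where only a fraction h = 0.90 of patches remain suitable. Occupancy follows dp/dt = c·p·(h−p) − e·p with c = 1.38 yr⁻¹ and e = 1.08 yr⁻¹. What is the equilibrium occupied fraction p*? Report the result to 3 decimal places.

Setting dp/dt = 0 and dividing by p* gives c·(h−p*) = e.
So p* = h − e/c = 0.90 − 1.08/1.38 = 0.90 − 0.7826 = 0.1174.

0.117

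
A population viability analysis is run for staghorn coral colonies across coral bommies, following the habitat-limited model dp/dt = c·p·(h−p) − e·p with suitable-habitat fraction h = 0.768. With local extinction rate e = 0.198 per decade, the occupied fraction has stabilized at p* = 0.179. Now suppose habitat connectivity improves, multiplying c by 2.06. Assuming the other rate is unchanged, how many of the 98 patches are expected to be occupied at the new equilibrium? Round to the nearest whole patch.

Balance c(h−p*) = e gives c = e/(0.768 − 0.17900) = 0.198/0.58900 = 0.33616.
New p* = 0.768 − e/c = 0.768 − 0.19800/0.69249 = 0.48208.
Expected occupied = 98 × 0.48208 = 47.24 ≈ 47.

47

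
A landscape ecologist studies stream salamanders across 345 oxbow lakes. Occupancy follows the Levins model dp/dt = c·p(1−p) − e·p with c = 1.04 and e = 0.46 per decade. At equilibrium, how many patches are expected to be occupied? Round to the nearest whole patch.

p* = 1 − e/c = 1 − 0.46/1.04 = 0.5577.
Expected occupied patches = N × p* = 345 × 0.5577 = 192.40 ≈ 192.

192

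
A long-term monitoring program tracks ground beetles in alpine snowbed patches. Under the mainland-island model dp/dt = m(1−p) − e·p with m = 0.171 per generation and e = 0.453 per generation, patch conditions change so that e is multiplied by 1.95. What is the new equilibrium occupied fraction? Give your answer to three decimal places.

Before: p* = 0.171/(0.171+0.453) = 0.2740.
After: m = 0.171, e = 0.88335; p* = 0.171/1.0543 = 0.1622.

0.162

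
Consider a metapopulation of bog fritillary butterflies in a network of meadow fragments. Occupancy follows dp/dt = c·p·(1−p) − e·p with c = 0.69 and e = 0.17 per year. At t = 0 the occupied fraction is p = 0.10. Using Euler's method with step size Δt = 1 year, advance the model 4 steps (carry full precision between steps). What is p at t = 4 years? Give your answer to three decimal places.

Update rule: p ← p + [c·p·(1−p) − e·p]·Δt with Δt = 1.
step 1: Δp = +0.04510, p = 0.14510
step 2: Δp = +0.06092, p = 0.20602
step 3: Δp = +0.07784, p = 0.28387
step 4: Δp = +0.09201, p = 0.37588

0.376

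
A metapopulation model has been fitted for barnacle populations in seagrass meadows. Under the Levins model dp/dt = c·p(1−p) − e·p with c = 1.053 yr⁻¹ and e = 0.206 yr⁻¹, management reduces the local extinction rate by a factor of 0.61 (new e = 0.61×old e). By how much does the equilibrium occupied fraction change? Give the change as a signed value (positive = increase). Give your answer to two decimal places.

0.08

Before: p* = 1 − 0.206/1.053 = 0.8044.
After the change, c = 1.053, e = 0.12566, so p* = 1 − 0.12566/1.053 = 0.8807.
Δp* = 0.8807 − 0.8044 = +0.0763.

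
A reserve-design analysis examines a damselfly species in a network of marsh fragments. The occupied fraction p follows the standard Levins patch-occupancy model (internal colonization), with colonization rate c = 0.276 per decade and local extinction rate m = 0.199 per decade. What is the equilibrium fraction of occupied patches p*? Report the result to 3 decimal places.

0.279

At equilibrium, colonization balances extinction: c·p*·(1−p*) = m·p*.
So p* = 1 − m/c = 1 − 0.199/0.276 = 1 − 0.7210 = 0.2790.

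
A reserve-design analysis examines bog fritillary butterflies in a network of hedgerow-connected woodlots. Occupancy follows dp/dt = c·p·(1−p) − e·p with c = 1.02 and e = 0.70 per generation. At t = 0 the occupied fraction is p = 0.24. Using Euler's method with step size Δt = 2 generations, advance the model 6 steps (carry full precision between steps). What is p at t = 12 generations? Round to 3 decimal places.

Update rule: p ← p + [c·p·(1−p) − e·p]·Δt with Δt = 2.
  1  |  dp/dt·Δt = +0.036096  |  p_1 = 0.276096
  2  |  dp/dt·Δt = +0.021194  |  p_2 = 0.297290
  3  |  dp/dt·Δt = +0.009967  |  p_3 = 0.307258
  4  |  dp/dt·Δt = +0.004054  |  p_4 = 0.311312
  5  |  dp/dt·Δt = +0.001533  |  p_5 = 0.312845
  6  |  dp/dt·Δt = +0.000562  |  p_6 = 0.313407

0.313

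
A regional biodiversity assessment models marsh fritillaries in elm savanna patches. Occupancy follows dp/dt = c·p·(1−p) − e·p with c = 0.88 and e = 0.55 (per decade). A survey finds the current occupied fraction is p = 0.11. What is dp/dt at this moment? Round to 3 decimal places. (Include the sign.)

0.026

Colonization term: c·p·(1−p) = 0.88×0.11×0.8900 = 0.08615.
Extinction term: e·p = 0.06050.
dp/dt = 0.08615 − 0.06050 = 0.02565.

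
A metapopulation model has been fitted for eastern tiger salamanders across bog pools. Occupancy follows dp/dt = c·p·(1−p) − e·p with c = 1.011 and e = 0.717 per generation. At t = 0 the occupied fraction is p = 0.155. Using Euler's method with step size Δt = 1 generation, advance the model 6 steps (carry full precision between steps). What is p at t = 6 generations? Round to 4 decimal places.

Update rule: p ← p + [c·p·(1−p) − e·p]·Δt with Δt = 1.
step 1: Δp = +0.02128, p = 0.17628
step 2: Δp = +0.02041, p = 0.19669
step 3: Δp = +0.01871, p = 0.21540
step 4: Δp = +0.01642, p = 0.23182
step 5: Δp = +0.01382, p = 0.24565
step 6: Δp = +0.01121, p = 0.25686

0.2569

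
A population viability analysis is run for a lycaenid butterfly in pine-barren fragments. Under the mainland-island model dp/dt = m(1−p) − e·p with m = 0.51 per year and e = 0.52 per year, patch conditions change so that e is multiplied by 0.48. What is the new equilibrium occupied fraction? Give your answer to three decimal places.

Before: p* = 0.51/(0.51+0.52) = 0.4951.
After: m = 0.51, e = 0.2496; p* = 0.51/0.7596 = 0.6714.

0.671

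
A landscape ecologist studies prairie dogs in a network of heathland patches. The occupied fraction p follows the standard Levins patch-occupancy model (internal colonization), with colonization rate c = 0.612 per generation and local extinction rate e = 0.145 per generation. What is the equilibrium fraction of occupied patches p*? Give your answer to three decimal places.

0.763

At equilibrium, colonization balances extinction: c·p*·(1−p*) = e·p*.
So p* = 1 − e/c = 1 − 0.145/0.612 = 1 − 0.2369 = 0.7631.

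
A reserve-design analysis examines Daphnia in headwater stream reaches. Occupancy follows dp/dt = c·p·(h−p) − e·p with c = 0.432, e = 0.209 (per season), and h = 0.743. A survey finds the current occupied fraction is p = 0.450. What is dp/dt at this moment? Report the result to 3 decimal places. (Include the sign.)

-0.037

Colonization term: c·p·(h−p) = 0.432×0.450×0.2930 = 0.05696.
Extinction term: e·p = 0.09405.
dp/dt = 0.05696 − 0.09405 = -0.03709.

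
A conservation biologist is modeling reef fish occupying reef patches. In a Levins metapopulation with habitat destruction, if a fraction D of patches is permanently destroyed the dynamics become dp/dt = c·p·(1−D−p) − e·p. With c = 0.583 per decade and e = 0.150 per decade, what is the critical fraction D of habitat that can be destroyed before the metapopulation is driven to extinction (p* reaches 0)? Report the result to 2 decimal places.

0.74

The nontrivial equilibrium is p* = (1−D) − e/c; extinction occurs when this hits zero.
So D_crit = 1 − e/c = 1 − 0.150/0.583 = 1 − 0.2573 = 0.7427.
Note this equals the original equilibrium occupancy — the Levins extinction-debt result.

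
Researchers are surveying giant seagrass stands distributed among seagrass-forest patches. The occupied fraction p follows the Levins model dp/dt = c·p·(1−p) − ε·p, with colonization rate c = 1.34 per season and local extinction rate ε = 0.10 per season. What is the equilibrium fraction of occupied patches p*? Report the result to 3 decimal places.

0.925

Setting dp/dt = 0 and dividing through by p* gives c·(1−p*) = ε.
So p* = 1 − ε/c = 1 − 0.10/1.34 = 1 − 0.0746 = 0.9254.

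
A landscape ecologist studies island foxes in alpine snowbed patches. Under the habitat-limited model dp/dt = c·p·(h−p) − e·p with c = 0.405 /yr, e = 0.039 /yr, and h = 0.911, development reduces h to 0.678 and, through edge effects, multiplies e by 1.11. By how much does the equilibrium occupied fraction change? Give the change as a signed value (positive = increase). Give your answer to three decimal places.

-0.244

Before: p* = h − e/c = 0.911 − 0.039/0.405 = 0.911 − 0.0963 = 0.8147.
After: c = 0.405, e = 0.04329, h = 0.678; p* = 0.678 − 0.04329/0.405 = 0.5711.
Δp* = 0.5711 − 0.8147 = -0.2436.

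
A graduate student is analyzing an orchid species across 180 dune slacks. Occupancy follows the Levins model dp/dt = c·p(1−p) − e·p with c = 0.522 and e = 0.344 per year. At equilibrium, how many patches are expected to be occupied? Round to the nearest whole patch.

61

p* = 1 − e/c = 1 − 0.344/0.522 = 0.3410.
Expected occupied patches = N × p* = 180 × 0.3410 = 61.38 ≈ 61.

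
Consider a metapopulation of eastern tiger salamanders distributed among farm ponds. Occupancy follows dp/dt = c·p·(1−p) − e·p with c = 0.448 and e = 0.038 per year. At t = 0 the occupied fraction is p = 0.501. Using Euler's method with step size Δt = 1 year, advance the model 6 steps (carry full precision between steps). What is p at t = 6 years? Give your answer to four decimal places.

0.8720

Update rule: p ← p + [c·p·(1−p) − e·p]·Δt with Δt = 1.
t = 1: p = 0.50100 + (+0.09296) = 0.59396
t = 2: p = 0.59396 + (+0.08547) = 0.67944
t = 3: p = 0.67944 + (+0.07176) = 0.75119
t = 4: p = 0.75119 + (+0.05519) = 0.80638
t = 5: p = 0.80638 + (+0.03930) = 0.84568
t = 6: p = 0.84568 + (+0.02633) = 0.87201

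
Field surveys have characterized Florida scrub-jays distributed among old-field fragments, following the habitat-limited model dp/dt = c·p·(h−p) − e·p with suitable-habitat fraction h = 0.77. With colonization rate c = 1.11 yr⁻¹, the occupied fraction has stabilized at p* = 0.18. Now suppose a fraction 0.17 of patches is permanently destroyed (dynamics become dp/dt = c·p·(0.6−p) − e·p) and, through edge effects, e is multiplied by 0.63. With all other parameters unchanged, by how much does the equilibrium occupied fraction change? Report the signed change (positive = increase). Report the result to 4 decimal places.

0.0483

Balance c(h−p*) = e gives e = 1.11×(0.77 − 0.18000) = 0.65490.
New p* = 0.6 − e/c = 0.6 − 0.41259/1.11000 = 0.22830.
Δp* = 0.22830 − 0.18000 = +0.04830.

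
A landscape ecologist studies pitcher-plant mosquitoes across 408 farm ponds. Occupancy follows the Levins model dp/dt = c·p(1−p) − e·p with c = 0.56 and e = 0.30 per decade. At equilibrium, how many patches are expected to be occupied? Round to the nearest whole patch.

189

p* = 1 − e/c = 1 − 0.30/0.56 = 0.4643.
Expected occupied patches = N × p* = 408 × 0.4643 = 189.43 ≈ 189.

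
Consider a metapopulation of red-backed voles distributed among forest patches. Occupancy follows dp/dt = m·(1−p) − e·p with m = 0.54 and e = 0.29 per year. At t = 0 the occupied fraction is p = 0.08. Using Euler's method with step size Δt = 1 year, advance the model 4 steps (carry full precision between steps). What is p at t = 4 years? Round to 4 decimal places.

Update rule: p ← p + [m·(1−p) − e·p]·Δt with Δt = 1.
t = 1: p = 0.08000 + (+0.47360) = 0.55360
t = 2: p = 0.55360 + (+0.08051) = 0.63411
t = 3: p = 0.63411 + (+0.01369) = 0.64780
t = 4: p = 0.64780 + (+0.00233) = 0.65013

0.6501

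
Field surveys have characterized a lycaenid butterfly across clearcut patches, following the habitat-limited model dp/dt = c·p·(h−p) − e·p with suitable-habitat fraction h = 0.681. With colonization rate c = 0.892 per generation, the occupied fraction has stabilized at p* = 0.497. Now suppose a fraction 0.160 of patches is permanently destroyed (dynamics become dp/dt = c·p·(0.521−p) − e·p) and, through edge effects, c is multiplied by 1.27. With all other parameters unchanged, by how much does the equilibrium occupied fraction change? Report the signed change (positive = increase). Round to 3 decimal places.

Balance c(h−p*) = e gives e = 0.892×(0.681 − 0.49700) = 0.16413.
New p* = 0.521 − e/c = 0.521 − 0.16413/1.13284 = 0.37612.
Δp* = 0.37612 − 0.49700 = -0.12088.

-0.121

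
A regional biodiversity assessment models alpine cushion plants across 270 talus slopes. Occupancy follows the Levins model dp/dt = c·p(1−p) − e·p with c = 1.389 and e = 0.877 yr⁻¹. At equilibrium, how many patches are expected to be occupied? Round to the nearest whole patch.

p* = 1 − e/c = 1 − 0.877/1.389 = 0.3686.
Expected occupied patches = N × p* = 270 × 0.3686 = 99.52 ≈ 100.

100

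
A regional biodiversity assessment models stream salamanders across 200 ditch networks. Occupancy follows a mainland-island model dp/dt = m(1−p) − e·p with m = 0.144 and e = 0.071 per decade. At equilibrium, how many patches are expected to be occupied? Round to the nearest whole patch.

p* = m/(m+e) = 0.144/0.2150 = 0.6698.
Expected occupied patches = N × p* = 200 × 0.6698 = 133.95 ≈ 134.

134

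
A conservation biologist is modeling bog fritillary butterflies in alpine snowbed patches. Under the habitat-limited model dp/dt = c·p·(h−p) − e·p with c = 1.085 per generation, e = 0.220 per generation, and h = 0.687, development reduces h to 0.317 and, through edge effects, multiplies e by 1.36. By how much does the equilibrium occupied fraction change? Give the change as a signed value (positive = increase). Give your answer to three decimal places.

Before: p* = h − e/c = 0.687 − 0.220/1.085 = 0.687 − 0.2028 = 0.4842.
After: c = 1.085, e = 0.2992, h = 0.317; p* = 0.317 − 0.2992/1.085 = 0.0412.
Δp* = 0.0412 − 0.4842 = -0.4430.

-0.443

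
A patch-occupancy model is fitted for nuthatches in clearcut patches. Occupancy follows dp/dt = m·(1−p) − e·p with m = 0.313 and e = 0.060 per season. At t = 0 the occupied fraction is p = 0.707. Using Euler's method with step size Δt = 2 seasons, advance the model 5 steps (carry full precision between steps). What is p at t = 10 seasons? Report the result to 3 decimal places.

Update rule: p ← p + [m·(1−p) − e·p]·Δt with Δt = 2.
step 1: Δp = +0.09858, p = 0.80558
step 2: Δp = +0.02504, p = 0.83062
step 3: Δp = +0.00636, p = 0.83698
step 4: Δp = +0.00162, p = 0.83859
step 5: Δp = +0.00041, p = 0.83900

0.839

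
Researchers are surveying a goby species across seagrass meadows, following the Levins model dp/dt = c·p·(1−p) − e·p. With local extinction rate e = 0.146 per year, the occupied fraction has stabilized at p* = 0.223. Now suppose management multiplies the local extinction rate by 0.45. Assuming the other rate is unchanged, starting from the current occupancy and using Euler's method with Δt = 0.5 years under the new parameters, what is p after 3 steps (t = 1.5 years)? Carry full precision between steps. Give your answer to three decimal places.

Balance c(1−p*) = e gives c = e/(1 − 0.22300) = 0.146/0.77700 = 0.18790.
Starting from p₀ = 0.22300; update p ← p + (dp/dt)·Δt with the new parameters.
step 1: Δp = +0.00895, p = 0.23195
step 2: Δp = +0.00912, p = 0.24107
step 3: Δp = +0.00927, p = 0.25034

0.250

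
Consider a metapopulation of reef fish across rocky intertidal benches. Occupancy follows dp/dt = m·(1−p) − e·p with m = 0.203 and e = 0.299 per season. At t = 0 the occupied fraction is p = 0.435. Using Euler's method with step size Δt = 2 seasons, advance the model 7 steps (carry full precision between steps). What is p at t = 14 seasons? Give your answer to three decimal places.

0.404

Update rule: p ← p + [m·(1−p) − e·p]·Δt with Δt = 2.
p: 0.43500 → 0.40426  (Δp = -0.03074)
p: 0.40426 → 0.40438  (Δp = +0.00012)
p: 0.40438 → 0.40438  (Δp = -0.00000)
p: 0.40438 → 0.40438  (Δp = +0.00000)
p: 0.40438 → 0.40438  (Δp = -0.00000)
p: 0.40438 → 0.40438  (Δp = +0.00000)
p: 0.40438 → 0.40438  (Δp = -0.00000)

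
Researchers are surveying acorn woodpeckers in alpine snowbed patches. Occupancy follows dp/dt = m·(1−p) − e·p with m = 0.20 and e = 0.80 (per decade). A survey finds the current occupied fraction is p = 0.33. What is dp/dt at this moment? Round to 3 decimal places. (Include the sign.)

-0.130

Colonization term: m·(1−p) = 0.20×0.6700 = 0.13400.
Extinction term: e·p = 0.26400.
dp/dt = 0.13400 − 0.26400 = -0.13000.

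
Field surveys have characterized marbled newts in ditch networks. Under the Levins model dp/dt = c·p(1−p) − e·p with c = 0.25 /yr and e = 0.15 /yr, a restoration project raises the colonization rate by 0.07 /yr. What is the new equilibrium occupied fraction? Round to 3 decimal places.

Before: p* = 1 − 0.15/0.25 = 0.4000.
After the change, c = 0.32, e = 0.15, so p* = 1 − 0.15/0.32 = 0.5312.

0.531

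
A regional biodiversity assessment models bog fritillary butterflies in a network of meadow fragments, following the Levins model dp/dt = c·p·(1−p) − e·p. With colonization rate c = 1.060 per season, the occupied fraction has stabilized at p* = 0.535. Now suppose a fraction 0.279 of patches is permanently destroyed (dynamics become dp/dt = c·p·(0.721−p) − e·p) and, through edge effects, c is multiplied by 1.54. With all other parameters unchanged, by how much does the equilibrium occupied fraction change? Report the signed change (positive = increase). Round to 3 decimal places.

-0.116

Balance c(1−p*) = e gives e = 1.060×(1 − 0.53500) = 0.49290.
New p* = 0.721 − e/c = 0.721 − 0.49290/1.63240 = 0.41905.
Δp* = 0.41905 − 0.53500 = -0.11595.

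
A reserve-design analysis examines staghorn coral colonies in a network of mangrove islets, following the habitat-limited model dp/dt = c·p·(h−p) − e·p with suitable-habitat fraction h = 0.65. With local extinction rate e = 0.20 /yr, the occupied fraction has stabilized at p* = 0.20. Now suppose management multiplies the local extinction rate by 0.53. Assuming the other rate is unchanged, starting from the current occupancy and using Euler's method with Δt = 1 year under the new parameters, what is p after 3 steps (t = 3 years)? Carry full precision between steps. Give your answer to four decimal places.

Balance c(h−p*) = e gives c = e/(0.65 − 0.20000) = 0.20/0.45000 = 0.44444.
Starting from p₀ = 0.20000; update p ← p + (dp/dt)·Δt with the new parameters.
  1  |  dp/dt·Δt = +0.018800  |  p_1 = 0.218800
  2  |  dp/dt·Δt = +0.018739  |  p_2 = 0.237539
  3  |  dp/dt·Δt = +0.018366  |  p_3 = 0.255905

0.2559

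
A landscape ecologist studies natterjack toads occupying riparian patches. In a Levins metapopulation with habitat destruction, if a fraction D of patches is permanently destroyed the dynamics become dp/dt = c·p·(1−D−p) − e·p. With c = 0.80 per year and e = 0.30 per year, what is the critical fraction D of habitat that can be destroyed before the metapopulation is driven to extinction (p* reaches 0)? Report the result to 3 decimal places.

0.625

The nontrivial equilibrium is p* = (1−D) − e/c; extinction occurs when this hits zero.
So D_crit = 1 − e/c = 1 − 0.30/0.80 = 1 − 0.3750 = 0.6250.
This equals the undisturbed p*, a classic result of Lande's extension.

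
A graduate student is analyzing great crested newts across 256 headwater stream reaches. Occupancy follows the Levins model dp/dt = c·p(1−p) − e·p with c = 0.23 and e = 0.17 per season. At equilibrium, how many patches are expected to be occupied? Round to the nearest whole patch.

67

p* = 1 − e/c = 1 − 0.17/0.23 = 0.2609.
Expected occupied patches = N × p* = 256 × 0.2609 = 66.78 ≈ 67.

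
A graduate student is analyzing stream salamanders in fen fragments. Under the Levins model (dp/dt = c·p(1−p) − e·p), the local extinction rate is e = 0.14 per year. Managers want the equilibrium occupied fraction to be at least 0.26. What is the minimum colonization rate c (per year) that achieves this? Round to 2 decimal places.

p* = 1 − e/c ≥ 0.26 requires e/c ≤ 0.7400, i.e. c ≥ e/0.7400.
c_min = 0.14/0.7400 = 0.1892.

0.19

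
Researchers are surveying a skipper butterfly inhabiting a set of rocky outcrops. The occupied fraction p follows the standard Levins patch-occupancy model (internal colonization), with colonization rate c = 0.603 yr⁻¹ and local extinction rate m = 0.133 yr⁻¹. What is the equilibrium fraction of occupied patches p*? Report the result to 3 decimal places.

At equilibrium, colonization balances extinction: c·p*·(1−p*) = m·p*.
So p* = 1 − m/c = 1 − 0.133/0.603 = 1 − 0.2206 = 0.7794.

0.779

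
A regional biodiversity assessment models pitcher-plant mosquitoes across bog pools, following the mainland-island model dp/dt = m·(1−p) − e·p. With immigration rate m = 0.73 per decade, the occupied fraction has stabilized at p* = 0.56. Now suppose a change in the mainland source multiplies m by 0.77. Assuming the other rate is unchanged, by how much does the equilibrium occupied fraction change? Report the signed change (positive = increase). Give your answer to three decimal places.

-0.065

Balance m(1−p*) = e·p* gives e = m(1−p*)/p* = 0.73×0.44000/0.56000 = 0.57357.
New p* = m/(m+e) = 0.56210/(0.56210+0.57357) = 0.49495.
Δp* = 0.49495 − 0.56000 = -0.06505.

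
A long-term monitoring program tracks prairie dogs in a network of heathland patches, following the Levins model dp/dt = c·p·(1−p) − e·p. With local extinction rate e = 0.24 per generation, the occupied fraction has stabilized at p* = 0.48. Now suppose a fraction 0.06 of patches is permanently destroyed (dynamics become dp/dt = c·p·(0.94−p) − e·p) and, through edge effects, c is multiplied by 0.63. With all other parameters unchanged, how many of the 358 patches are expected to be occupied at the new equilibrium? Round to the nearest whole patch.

41

Balance c(1−p*) = e gives c = e/(1 − 0.48000) = 0.24/0.52000 = 0.46154.
New p* = 0.94 − e/c = 0.94 − 0.24000/0.29077 = 0.11461.
Expected occupied = 358 × 0.11461 = 41.03 ≈ 41.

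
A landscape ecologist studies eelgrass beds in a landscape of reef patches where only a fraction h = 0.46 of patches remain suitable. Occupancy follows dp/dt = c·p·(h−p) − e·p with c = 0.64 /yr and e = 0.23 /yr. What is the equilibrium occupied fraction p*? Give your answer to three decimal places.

0.101

Setting dp/dt = 0 and dividing by p* gives c·(h−p*) = e.
So p* = h − e/c = 0.46 − 0.23/0.64 = 0.46 − 0.3594 = 0.1006.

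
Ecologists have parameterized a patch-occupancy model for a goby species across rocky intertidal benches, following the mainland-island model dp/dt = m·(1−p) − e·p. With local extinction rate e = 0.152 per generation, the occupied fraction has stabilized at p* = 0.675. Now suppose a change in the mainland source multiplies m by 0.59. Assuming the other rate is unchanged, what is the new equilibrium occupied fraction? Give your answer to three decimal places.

0.551

Balance m(1−p*) = e·p* gives m = e·p*/(1−p*) = 0.152×0.67500/0.32500 = 0.31569.
New p* = m/(m+e) = 0.18626/(0.18626+0.15200) = 0.55064.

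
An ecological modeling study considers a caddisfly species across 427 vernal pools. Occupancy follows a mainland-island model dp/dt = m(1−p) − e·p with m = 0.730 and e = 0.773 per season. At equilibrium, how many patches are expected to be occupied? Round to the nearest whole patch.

p* = m/(m+e) = 0.730/1.5030 = 0.4857.
Expected occupied patches = N × p* = 427 × 0.4857 = 207.39 ≈ 207.

207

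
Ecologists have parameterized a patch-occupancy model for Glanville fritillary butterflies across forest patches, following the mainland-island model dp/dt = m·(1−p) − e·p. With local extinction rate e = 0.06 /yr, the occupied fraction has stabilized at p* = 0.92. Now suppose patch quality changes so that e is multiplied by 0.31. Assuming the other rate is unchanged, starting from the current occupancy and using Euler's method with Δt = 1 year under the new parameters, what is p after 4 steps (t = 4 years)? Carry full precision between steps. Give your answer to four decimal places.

Balance m(1−p*) = e·p* gives m = e·p*/(1−p*) = 0.06×0.92000/0.08000 = 0.69000.
Starting from p₀ = 0.92000; update p ← p + (dp/dt)·Δt with the new parameters.
step 1: Δp = +0.03809, p = 0.95809
step 2: Δp = +0.01110, p = 0.96919
step 3: Δp = +0.00323, p = 0.97242
step 4: Δp = +0.00094, p = 0.97336

0.9734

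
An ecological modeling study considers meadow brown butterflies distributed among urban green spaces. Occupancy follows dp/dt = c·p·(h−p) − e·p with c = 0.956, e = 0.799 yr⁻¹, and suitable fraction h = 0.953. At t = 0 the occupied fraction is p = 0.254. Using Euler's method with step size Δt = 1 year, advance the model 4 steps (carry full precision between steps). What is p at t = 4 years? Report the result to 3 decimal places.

0.172

Update rule: p ← p + [c·p·(h−p) − e·p]·Δt with Δt = 1.
  1  |  dp/dt·Δt = -0.033212  |  p_1 = 0.220788
  2  |  dp/dt·Δt = -0.021859  |  p_2 = 0.198929
  3  |  dp/dt·Δt = -0.015538  |  p_3 = 0.183391
  4  |  dp/dt·Δt = -0.011600  |  p_4 = 0.171791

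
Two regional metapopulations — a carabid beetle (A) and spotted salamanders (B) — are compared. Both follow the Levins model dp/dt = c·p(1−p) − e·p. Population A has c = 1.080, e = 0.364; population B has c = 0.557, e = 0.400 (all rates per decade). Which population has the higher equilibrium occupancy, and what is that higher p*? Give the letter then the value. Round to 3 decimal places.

A, 0.663

A: p*_A = 1 − 0.364/1.080 = 0.6630.
B: p*_B = 1 − 0.400/0.557 = 0.2819.
A is higher at 0.6630.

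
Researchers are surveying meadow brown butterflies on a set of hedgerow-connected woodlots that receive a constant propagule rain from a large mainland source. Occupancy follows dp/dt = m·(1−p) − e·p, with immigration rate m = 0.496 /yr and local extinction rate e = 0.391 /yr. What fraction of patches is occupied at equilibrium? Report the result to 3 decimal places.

0.559

At equilibrium the propagule rain into empty patches balances local extinction: m(1−p*) = e·p*.
p* = m/(m+e) = 0.496/(0.496+0.391) = 0.496/0.8870 = 0.5592.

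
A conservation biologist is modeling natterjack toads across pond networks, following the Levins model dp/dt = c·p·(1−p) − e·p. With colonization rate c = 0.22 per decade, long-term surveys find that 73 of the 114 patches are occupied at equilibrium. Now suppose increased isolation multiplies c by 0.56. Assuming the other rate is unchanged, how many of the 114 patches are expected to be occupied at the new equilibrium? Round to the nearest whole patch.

Observed p* = 73/114 = 0.64035.
Balance c(1−p*) = e gives e = 0.22×(1 − 0.64035) = 0.07912.
New p* = 1 − e/c = 1 − 0.07912/0.12320 = 0.35779.
Expected occupied = 114 × 0.35779 = 40.79 ≈ 41.

41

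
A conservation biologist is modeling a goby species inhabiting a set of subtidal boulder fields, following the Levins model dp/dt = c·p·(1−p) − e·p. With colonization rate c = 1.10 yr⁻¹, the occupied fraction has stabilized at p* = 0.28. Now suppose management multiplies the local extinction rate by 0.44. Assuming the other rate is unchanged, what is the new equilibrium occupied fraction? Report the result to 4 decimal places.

0.6832

Balance c(1−p*) = e gives e = 1.10×(1 − 0.28000) = 0.79200.
New p* = 1 − e/c = 1 − 0.34848/1.10000 = 0.68320.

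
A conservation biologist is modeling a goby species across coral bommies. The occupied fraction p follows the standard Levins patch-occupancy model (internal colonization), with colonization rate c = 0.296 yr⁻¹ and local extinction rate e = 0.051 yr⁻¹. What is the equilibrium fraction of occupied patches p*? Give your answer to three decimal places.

Setting dp/dt = 0 and dividing through by p* gives c·(1−p*) = e.
So p* = 1 − e/c = 1 − 0.051/0.296 = 1 − 0.1723 = 0.8277.

0.828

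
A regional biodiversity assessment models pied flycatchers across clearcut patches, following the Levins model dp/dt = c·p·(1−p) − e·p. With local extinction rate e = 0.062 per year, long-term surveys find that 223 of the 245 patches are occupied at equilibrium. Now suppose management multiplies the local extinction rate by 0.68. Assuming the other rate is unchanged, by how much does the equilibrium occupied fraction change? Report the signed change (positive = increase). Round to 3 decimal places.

Observed p* = 223/245 = 0.91020.
Balance c(1−p*) = e gives c = e/(1 − 0.91020) = 0.062/0.08980 = 0.69042.
New p* = 1 − e/c = 1 − 0.04216/0.69042 = 0.93894.
Δp* = 0.93894 − 0.91020 = +0.02874.

0.029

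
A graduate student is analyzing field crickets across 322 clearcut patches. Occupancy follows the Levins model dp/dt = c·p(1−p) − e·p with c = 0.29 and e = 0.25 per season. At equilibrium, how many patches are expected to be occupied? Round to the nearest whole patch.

44

p* = 1 − e/c = 1 − 0.25/0.29 = 0.1379.
Expected occupied patches = N × p* = 322 × 0.1379 = 44.41 ≈ 44.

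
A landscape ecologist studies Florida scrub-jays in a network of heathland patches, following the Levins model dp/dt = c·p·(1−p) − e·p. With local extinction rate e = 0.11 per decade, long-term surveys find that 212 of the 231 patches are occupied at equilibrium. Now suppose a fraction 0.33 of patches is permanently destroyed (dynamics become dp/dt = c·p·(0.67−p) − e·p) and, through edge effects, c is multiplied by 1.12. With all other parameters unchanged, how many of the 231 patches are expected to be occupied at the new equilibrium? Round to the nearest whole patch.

Observed p* = 212/231 = 0.91775.
Balance c(1−p*) = e gives c = e/(1 − 0.91775) = 0.11/0.08225 = 1.33739.
New p* = 0.67 − e/c = 0.67 − 0.11000/1.49788 = 0.59656.
Expected occupied = 231 × 0.59656 = 137.81 ≈ 138.

138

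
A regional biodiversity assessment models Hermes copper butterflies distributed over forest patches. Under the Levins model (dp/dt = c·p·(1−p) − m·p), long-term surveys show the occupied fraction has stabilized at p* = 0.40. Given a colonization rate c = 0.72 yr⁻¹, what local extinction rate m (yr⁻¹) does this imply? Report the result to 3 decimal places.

At equilibrium c(1−p*) = m.
m = 0.72 × (1 − 0.40) = 0.72 × 0.6000 = 0.4320.

0.432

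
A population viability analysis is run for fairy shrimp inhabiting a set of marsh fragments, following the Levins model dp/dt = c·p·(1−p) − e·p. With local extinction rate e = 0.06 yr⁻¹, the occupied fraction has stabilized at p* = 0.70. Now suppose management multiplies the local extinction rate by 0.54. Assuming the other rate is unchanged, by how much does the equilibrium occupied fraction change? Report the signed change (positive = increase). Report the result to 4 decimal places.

0.1380

Balance c(1−p*) = e gives c = e/(1 − 0.70000) = 0.06/0.30000 = 0.20000.
New p* = 1 − e/c = 1 − 0.03240/0.20000 = 0.83800.
Δp* = 0.83800 − 0.70000 = +0.13800.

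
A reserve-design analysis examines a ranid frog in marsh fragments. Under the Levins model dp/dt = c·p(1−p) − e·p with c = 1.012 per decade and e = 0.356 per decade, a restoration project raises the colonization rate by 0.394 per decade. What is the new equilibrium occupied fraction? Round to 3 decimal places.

0.747

Before: p* = 1 − 0.356/1.012 = 0.6482.
After the change, c = 1.406, e = 0.356, so p* = 1 − 0.356/1.406 = 0.7468.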